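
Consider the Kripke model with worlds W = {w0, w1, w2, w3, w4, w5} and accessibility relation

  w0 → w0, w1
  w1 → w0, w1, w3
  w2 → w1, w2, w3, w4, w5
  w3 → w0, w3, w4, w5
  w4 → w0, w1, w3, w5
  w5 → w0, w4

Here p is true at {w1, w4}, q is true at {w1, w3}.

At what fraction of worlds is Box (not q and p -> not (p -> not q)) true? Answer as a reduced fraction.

w0: successors {w0, w1}; not q and p -> not (p -> not q) there: w0:T, w1:T. ✓
w1: successors {w0, w1, w3}; not q and p -> not (p -> not q) there: w0:T, w1:T, w3:T. ✓
w2: successors {w1, w2, w3, w4, w5}; not q and p -> not (p -> not q) there: w1:T, w2:T, w3:T, w4:F, w5:T. ✗
w3: successors {w0, w3, w4, w5}; not q and p -> not (p -> not q) there: w0:T, w3:T, w4:F, w5:T. ✗
w4: successors {w0, w1, w3, w5}; not q and p -> not (p -> not q) there: w0:T, w1:T, w3:T, w5:T. ✓
w5: successors {w0, w4}; not q and p -> not (p -> not q) there: w0:T, w4:F. ✗
That's 3 of 6 worlds, so 3/6 = 1/2.

1/2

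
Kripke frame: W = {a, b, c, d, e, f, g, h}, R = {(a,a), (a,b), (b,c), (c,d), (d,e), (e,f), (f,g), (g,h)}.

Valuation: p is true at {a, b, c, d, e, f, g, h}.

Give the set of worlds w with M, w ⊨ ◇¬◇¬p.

{a, b, c, d, e, f, g}

a: successors {a, b}; ¬◇¬p there: a:T, b:T. ✓
b: successors {c}; ¬◇¬p there: c:T. ✓
c: successors {d}; ¬◇¬p there: d:T. ✓
d: successors {e}; ¬◇¬p there: e:T. ✓
e: successors {f}; ¬◇¬p there: f:T. ✓
f: successors {g}; ¬◇¬p there: g:T. ✓
g: successors {h}; ¬◇¬p there: h:T. ✓
h: no successors, so ◇¬◇¬p fails. ✗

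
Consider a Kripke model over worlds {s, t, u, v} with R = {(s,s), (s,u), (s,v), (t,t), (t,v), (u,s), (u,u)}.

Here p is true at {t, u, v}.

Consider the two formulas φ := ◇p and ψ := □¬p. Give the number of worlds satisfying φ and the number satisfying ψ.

For ◇p:
s: successors {s, u, v}; p there: s:F, u:T, v:T. ✓
t: successors {t, v}; p there: t:T, v:T. ✓
u: successors {s, u}; p there: s:F, u:T. ✓
v: no successors, so ◇p fails. ✗
— 3 worlds.
For □¬p:
s: successors {s, u, v}; ¬p there: s:T, u:F, v:F. ✗
t: successors {t, v}; ¬p there: t:F, v:F. ✗
u: successors {s, u}; ¬p there: s:T, u:F. ✗
v: no successors, so □¬p holds vacuously. ✓
— 1 world.

3 and 1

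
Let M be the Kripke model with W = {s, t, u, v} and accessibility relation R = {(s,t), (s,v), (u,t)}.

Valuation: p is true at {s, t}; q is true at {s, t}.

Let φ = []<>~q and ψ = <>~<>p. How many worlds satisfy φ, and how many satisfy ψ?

2 and 2

For []<>~q:
s: successors {t, v}; <>~q there: t:F, v:F. ✗
t: no successors, so []<>~q holds vacuously. ✓
u: successors {t}; <>~q there: t:F. ✗
v: no successors, so []<>~q holds vacuously. ✓
— 2 worlds.
For <>~<>p:
s: successors {t, v}; ~<>p there: t:T, v:T. ✓
t: no successors, so <>~<>p fails. ✗
u: successors {t}; ~<>p there: t:T. ✓
v: no successors, so <>~<>p fails. ✗
— 2 worlds.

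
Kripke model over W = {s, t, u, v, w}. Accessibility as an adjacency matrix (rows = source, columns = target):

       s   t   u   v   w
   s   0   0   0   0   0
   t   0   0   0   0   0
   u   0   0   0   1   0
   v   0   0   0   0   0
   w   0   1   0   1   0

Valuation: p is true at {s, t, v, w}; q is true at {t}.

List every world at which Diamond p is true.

s: no successors, so Diamond p fails. ✗
t: no successors, so Diamond p fails. ✗
u: successors {v}; p there: v:T. ✓
v: no successors, so Diamond p fails. ✗
w: successors {t, v}; p there: t:T, v:T. ✓

{u, w}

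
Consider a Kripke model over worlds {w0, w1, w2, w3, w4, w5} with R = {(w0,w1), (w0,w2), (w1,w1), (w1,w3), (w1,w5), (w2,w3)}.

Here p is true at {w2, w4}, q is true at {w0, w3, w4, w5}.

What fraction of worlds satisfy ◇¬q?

w0: successors {w1, w2}; ¬q there: w1:T, w2:T. ✓
w1: successors {w1, w3, w5}; ¬q there: w1:T, w3:F, w5:F. ✓
w2: successors {w3}; ¬q there: w3:F. ✗
w3: no successors, so ◇¬q fails. ✗
w4: no successors, so ◇¬q fails. ✗
w5: no successors, so ◇¬q fails. ✗
That's 2 of 6 worlds, so 2/6 = 1/3.

1/3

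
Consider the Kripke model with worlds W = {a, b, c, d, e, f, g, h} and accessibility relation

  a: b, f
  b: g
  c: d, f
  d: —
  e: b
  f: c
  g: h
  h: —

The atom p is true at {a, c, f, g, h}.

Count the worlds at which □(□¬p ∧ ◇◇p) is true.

a: successors {b, f}; □¬p ∧ ◇◇p there: b:F, f:F. ✗
b: successors {g}; □¬p ∧ ◇◇p there: g:F. ✗
c: successors {d, f}; □¬p ∧ ◇◇p there: d:F, f:F. ✗
d: no successors, so □(□¬p ∧ ◇◇p) holds vacuously. ✓
e: successors {b}; □¬p ∧ ◇◇p there: b:F. ✗
f: successors {c}; □¬p ∧ ◇◇p there: c:F. ✗
g: successors {h}; □¬p ∧ ◇◇p there: h:F. ✗
h: no successors, so □(□¬p ∧ ◇◇p) holds vacuously. ✓
Satisfying worlds: {d, h}.

2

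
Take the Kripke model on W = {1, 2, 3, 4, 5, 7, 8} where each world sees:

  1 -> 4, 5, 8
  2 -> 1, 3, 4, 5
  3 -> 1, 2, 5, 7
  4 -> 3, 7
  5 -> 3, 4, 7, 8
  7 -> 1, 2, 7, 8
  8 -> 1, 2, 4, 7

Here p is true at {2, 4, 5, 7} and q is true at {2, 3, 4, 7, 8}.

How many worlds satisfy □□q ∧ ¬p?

0

1: □□q is F, ¬p is T. ✗
2: □□q is F, ¬p is F. ✗
3: □□q is F, ¬p is T. ✗
4: □□q is F, ¬p is F. ✗
5: □□q is F, ¬p is F. ✗
7: □□q is F, ¬p is F. ✗
8: □□q is F, ¬p is T. ✗
Satisfying worlds: ∅.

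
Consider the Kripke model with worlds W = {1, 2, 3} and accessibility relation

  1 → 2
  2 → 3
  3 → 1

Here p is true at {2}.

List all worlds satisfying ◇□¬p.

1: successors {2}; □¬p there: 2:T. ✓
2: successors {3}; □¬p there: 3:T. ✓
3: successors {1}; □¬p there: 1:F. ✗

{1, 2}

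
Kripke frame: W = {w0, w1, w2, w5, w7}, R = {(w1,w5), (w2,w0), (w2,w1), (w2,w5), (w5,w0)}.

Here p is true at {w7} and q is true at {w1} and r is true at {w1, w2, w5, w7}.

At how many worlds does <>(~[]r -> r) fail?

2

w0: no successors, so <>(~[]r -> r) fails. ✗
w1: successors {w5}; ~[]r -> r there: w5:T. ✓
w2: successors {w0, w1, w5}; ~[]r -> r there: w0:T, w1:T, w5:T. ✓
w5: successors {w0}; ~[]r -> r there: w0:T. ✓
w7: no successors, so <>(~[]r -> r) fails. ✗
Satisfying worlds: {w1, w2, w5}.
So <>(~[]r -> r) fails at the other 2 worlds.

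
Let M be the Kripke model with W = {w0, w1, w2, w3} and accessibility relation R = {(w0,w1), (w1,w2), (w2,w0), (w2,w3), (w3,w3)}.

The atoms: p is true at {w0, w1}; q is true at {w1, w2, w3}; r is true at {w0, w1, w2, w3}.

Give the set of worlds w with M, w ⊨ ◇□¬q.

w0: successors {w1}; □¬q there: w1:F. ✗
w1: successors {w2}; □¬q there: w2:F. ✗
w2: successors {w0, w3}; □¬q there: w0:F, w3:F. ✗
w3: successors {w3}; □¬q there: w3:F. ✗

∅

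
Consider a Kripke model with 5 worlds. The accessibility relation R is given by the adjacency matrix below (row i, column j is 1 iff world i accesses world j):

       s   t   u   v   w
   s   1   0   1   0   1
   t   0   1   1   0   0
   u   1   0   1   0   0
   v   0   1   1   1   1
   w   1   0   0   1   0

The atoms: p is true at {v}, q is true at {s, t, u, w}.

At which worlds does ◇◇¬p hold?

s: successors {s, u, w}; ◇¬p there: s:T, u:T, w:T. ✓
t: successors {t, u}; ◇¬p there: t:T, u:T. ✓
u: successors {s, u}; ◇¬p there: s:T, u:T. ✓
v: successors {t, u, v, w}; ◇¬p there: t:T, u:T, v:T, w:T. ✓
w: successors {s, v}; ◇¬p there: s:T, v:T. ✓

{s, t, u, v, w}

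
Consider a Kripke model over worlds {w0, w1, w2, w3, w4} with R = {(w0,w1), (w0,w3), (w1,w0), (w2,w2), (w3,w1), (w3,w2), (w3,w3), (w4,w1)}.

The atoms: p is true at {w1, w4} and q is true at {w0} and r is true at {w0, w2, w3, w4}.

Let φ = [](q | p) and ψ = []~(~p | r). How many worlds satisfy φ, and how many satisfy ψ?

For [](q | p):
w0: successors {w1, w3}; q | p there: w1:T, w3:F. ✗
w1: successors {w0}; q | p there: w0:T. ✓
w2: successors {w2}; q | p there: w2:F. ✗
w3: successors {w1, w2, w3}; q | p there: w1:T, w2:F, w3:F. ✗
w4: successors {w1}; q | p there: w1:T. ✓
— 2 worlds.
For []~(~p | r):
w0: successors {w1, w3}; ~(~p | r) there: w1:T, w3:F. ✗
w1: successors {w0}; ~(~p | r) there: w0:F. ✗
w2: successors {w2}; ~(~p | r) there: w2:F. ✗
w3: successors {w1, w2, w3}; ~(~p | r) there: w1:T, w2:F, w3:F. ✗
w4: successors {w1}; ~(~p | r) there: w1:T. ✓
— 1 world.

2 and 1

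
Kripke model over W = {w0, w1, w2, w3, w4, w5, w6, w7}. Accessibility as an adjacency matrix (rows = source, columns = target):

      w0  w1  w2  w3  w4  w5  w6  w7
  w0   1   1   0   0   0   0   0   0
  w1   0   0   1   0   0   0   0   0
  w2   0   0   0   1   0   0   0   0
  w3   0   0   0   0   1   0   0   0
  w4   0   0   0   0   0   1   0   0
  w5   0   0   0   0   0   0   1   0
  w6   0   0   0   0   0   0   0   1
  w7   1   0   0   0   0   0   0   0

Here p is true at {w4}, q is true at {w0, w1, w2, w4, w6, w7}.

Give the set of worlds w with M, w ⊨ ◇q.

w0: successors {w0, w1}; q there: w0:T, w1:T. ✓
w1: successors {w2}; q there: w2:T. ✓
w2: successors {w3}; q there: w3:F. ✗
w3: successors {w4}; q there: w4:T. ✓
w4: successors {w5}; q there: w5:F. ✗
w5: successors {w6}; q there: w6:T. ✓
w6: successors {w7}; q there: w7:T. ✓
w7: successors {w0}; q there: w0:T. ✓

{w0, w1, w3, w5, w6, w7}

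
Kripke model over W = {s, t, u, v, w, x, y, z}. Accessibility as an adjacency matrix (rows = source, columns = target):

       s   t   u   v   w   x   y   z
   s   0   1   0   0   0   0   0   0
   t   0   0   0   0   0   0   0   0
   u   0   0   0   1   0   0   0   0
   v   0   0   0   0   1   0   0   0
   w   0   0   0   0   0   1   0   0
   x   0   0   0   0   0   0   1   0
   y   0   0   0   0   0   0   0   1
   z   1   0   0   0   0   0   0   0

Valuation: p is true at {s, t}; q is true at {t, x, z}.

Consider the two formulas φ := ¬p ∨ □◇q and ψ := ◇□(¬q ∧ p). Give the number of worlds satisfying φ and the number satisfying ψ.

For ¬p ∨ □◇q:
s: ¬p is F, □◇q is F. ✗
t: ¬p is F, □◇q is T. ✓
u: ¬p is T, □◇q is F. ✓
v: ¬p is T, □◇q is T. ✓
w: ¬p is T, □◇q is F. ✓
x: ¬p is T, □◇q is T. ✓
y: ¬p is T, □◇q is F. ✓
z: ¬p is T, □◇q is T. ✓
— 7 worlds.
For ◇□(¬q ∧ p):
s: successors {t}; □(¬q ∧ p) there: t:T. ✓
t: no successors, so ◇□(¬q ∧ p) fails. ✗
u: successors {v}; □(¬q ∧ p) there: v:F. ✗
v: successors {w}; □(¬q ∧ p) there: w:F. ✗
w: successors {x}; □(¬q ∧ p) there: x:F. ✗
x: successors {y}; □(¬q ∧ p) there: y:F. ✗
y: successors {z}; □(¬q ∧ p) there: z:T. ✓
z: successors {s}; □(¬q ∧ p) there: s:F. ✗
— 2 worlds.

7 and 2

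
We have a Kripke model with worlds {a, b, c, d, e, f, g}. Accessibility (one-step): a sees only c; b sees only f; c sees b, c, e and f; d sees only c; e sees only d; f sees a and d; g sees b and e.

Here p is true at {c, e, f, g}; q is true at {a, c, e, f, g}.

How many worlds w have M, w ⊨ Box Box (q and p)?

a: successors {c}; Box (q and p) there: c:F. ✗
b: successors {f}; Box (q and p) there: f:F. ✗
c: successors {b, c, e, f}; Box (q and p) there: b:T, c:F, e:F, f:F. ✗
d: successors {c}; Box (q and p) there: c:F. ✗
e: successors {d}; Box (q and p) there: d:T. ✓
f: successors {a, d}; Box (q and p) there: a:T, d:T. ✓
g: successors {b, e}; Box (q and p) there: b:T, e:F. ✗
Satisfying worlds: {e, f}.

2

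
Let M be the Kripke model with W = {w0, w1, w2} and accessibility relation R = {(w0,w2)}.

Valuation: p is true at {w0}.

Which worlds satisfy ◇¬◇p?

{w0}

w0: successors {w2}; ¬◇p there: w2:T. ✓
w1: no successors, so ◇¬◇p fails. ✗
w2: no successors, so ◇¬◇p fails. ✗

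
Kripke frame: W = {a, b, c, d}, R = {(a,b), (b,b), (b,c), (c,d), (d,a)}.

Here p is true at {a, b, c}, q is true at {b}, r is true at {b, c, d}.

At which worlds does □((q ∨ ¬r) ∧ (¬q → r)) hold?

{a}

a: successors {b}; (q ∨ ¬r) ∧ (¬q → r) there: b:T. ✓
b: successors {b, c}; (q ∨ ¬r) ∧ (¬q → r) there: b:T, c:F. ✗
c: successors {d}; (q ∨ ¬r) ∧ (¬q → r) there: d:F. ✗
d: successors {a}; (q ∨ ¬r) ∧ (¬q → r) there: a:F. ✗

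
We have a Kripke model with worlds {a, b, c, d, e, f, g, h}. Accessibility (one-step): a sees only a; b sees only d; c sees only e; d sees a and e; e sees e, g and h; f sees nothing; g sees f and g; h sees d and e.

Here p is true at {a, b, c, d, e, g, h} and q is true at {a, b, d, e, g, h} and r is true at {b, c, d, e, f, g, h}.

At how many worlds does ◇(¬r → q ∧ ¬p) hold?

a: successors {a}; ¬r → q ∧ ¬p there: a:F. ✗
b: successors {d}; ¬r → q ∧ ¬p there: d:T. ✓
c: successors {e}; ¬r → q ∧ ¬p there: e:T. ✓
d: successors {a, e}; ¬r → q ∧ ¬p there: a:F, e:T. ✓
e: successors {e, g, h}; ¬r → q ∧ ¬p there: e:T, g:T, h:T. ✓
f: no successors, so ◇(¬r → q ∧ ¬p) fails. ✗
g: successors {f, g}; ¬r → q ∧ ¬p there: f:T, g:T. ✓
h: successors {d, e}; ¬r → q ∧ ¬p there: d:T, e:T. ✓
Satisfying worlds: {b, c, d, e, g, h}.

6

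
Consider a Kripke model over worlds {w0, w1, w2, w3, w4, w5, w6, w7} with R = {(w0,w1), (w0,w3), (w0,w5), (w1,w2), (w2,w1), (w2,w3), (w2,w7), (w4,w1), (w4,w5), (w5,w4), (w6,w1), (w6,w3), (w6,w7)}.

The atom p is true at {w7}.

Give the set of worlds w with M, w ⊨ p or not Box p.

{w0, w1, w2, w4, w5, w6, w7}

w0: p is F, not Box p is T. ✓
w1: p is F, not Box p is T. ✓
w2: p is F, not Box p is T. ✓
w3: p is F, not Box p is F. ✗
w4: p is F, not Box p is T. ✓
w5: p is F, not Box p is T. ✓
w6: p is F, not Box p is T. ✓
w7: p is T, not Box p is F. ✓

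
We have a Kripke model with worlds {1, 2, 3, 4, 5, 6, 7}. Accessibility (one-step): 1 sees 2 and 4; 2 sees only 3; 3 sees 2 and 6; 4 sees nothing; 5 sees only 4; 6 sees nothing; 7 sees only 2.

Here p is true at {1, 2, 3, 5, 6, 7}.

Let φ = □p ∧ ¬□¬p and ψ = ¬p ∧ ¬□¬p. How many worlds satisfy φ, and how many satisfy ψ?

3 and 0

For □p ∧ ¬□¬p:
1: □p is F, ¬□¬p is T. ✗
2: □p is T, ¬□¬p is T. ✓
3: □p is T, ¬□¬p is T. ✓
4: □p is T, ¬□¬p is F. ✗
5: □p is F, ¬□¬p is F. ✗
6: □p is T, ¬□¬p is F. ✗
7: □p is T, ¬□¬p is T. ✓
— 3 worlds.
For ¬p ∧ ¬□¬p:
1: ¬p is F, ¬□¬p is T. ✗
2: ¬p is F, ¬□¬p is T. ✗
3: ¬p is F, ¬□¬p is T. ✗
4: ¬p is T, ¬□¬p is F. ✗
5: ¬p is F, ¬□¬p is F. ✗
6: ¬p is F, ¬□¬p is F. ✗
7: ¬p is F, ¬□¬p is T. ✗
— 0 worlds.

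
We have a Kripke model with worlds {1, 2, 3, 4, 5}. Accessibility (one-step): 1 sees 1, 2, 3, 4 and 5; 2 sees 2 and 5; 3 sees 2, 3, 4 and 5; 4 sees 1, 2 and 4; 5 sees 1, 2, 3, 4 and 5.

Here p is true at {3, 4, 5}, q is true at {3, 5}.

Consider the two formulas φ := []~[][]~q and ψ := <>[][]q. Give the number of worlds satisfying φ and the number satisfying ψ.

For []~[][]~q:
1: successors {1, 2, 3, 4, 5}; ~[][]~q there: 1:T, 2:T, 3:T, 4:T, 5:T. ✓
2: successors {2, 5}; ~[][]~q there: 2:T, 5:T. ✓
3: successors {2, 3, 4, 5}; ~[][]~q there: 2:T, 3:T, 4:T, 5:T. ✓
4: successors {1, 2, 4}; ~[][]~q there: 1:T, 2:T, 4:T. ✓
5: successors {1, 2, 3, 4, 5}; ~[][]~q there: 1:T, 2:T, 3:T, 4:T, 5:T. ✓
— 5 worlds.
For <>[][]q:
1: successors {1, 2, 3, 4, 5}; [][]q there: 1:F, 2:F, 3:F, 4:F, 5:F. ✗
2: successors {2, 5}; [][]q there: 2:F, 5:F. ✗
3: successors {2, 3, 4, 5}; [][]q there: 2:F, 3:F, 4:F, 5:F. ✗
4: successors {1, 2, 4}; [][]q there: 1:F, 2:F, 4:F. ✗
5: successors {1, 2, 3, 4, 5}; [][]q there: 1:F, 2:F, 3:F, 4:F, 5:F. ✗
— 0 worlds.

5 and 0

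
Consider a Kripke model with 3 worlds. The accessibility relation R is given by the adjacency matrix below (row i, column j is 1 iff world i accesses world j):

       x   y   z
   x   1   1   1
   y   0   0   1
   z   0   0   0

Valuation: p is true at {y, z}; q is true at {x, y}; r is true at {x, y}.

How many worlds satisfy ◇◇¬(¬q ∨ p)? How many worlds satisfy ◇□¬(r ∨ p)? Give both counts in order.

1 and 2

For ◇◇¬(¬q ∨ p):
x: successors {x, y, z}; ◇¬(¬q ∨ p) there: x:T, y:F, z:F. ✓
y: successors {z}; ◇¬(¬q ∨ p) there: z:F. ✗
z: no successors, so ◇◇¬(¬q ∨ p) fails. ✗
— 1 world.
For ◇□¬(r ∨ p):
x: successors {x, y, z}; □¬(r ∨ p) there: x:F, y:F, z:T. ✓
y: successors {z}; □¬(r ∨ p) there: z:T. ✓
z: no successors, so ◇□¬(r ∨ p) fails. ✗
— 2 worlds.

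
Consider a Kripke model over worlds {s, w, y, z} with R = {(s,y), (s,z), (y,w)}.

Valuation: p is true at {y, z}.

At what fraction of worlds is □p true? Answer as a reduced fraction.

3/4

s: successors {y, z}; p there: y:T, z:T. ✓
w: no successors, so □p holds vacuously. ✓
y: successors {w}; p there: w:F. ✗
z: no successors, so □p holds vacuously. ✓
That's 3 of 4 worlds, so 3/4.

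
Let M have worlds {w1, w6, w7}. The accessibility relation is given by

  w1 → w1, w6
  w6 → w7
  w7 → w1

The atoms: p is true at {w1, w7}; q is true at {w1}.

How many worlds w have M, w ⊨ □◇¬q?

2

w1: successors {w1, w6}; ◇¬q there: w1:T, w6:T. ✓
w6: successors {w7}; ◇¬q there: w7:F. ✗
w7: successors {w1}; ◇¬q there: w1:T. ✓
Satisfying worlds: {w1, w7}.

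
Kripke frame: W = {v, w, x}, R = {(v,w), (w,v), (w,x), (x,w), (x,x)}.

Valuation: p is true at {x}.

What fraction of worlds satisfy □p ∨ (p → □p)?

2/3

v: □p is F, p → □p is T. ✓
w: □p is F, p → □p is T. ✓
x: □p is F, p → □p is F. ✗
That's 2 of 3 worlds, so 2/3.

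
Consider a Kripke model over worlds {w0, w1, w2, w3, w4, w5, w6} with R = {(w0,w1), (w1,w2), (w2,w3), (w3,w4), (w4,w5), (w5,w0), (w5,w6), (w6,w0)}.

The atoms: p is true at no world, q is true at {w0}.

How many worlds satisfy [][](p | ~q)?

w0: successors {w1}; [](p | ~q) there: w1:T. ✓
w1: successors {w2}; [](p | ~q) there: w2:T. ✓
w2: successors {w3}; [](p | ~q) there: w3:T. ✓
w3: successors {w4}; [](p | ~q) there: w4:T. ✓
w4: successors {w5}; [](p | ~q) there: w5:F. ✗
w5: successors {w0, w6}; [](p | ~q) there: w0:T, w6:F. ✗
w6: successors {w0}; [](p | ~q) there: w0:T. ✓
Satisfying worlds: {w0, w1, w2, w3, w6}.

5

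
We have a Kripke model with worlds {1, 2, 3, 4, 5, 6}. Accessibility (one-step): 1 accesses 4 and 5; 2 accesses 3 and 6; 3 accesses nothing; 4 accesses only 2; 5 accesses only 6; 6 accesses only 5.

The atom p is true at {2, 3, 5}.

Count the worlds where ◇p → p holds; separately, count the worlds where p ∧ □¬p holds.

3 and 2

For ◇p → p:
1: ◇p is T, p is F. ✗
2: ◇p is T, p is T. ✓
3: ◇p is F, p is T. ✓
4: ◇p is T, p is F. ✗
5: ◇p is F, p is T. ✓
6: ◇p is T, p is F. ✗
— 3 worlds.
For p ∧ □¬p:
1: p is F, □¬p is F. ✗
2: p is T, □¬p is F. ✗
3: p is T, □¬p is T. ✓
4: p is F, □¬p is F. ✗
5: p is T, □¬p is T. ✓
6: p is F, □¬p is F. ✗
— 2 worlds.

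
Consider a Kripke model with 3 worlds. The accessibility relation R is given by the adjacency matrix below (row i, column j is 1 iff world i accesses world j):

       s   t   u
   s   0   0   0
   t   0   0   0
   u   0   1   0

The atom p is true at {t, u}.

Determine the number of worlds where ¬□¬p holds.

1

s: □¬p is T. ✗
t: □¬p is T. ✗
u: □¬p is F. ✓
Satisfying worlds: {u}.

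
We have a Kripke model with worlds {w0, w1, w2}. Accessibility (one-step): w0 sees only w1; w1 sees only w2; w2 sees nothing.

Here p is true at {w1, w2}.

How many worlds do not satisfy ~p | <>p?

w0: ~p is T, <>p is T. ✓
w1: ~p is F, <>p is T. ✓
w2: ~p is F, <>p is F. ✗
Satisfying worlds: {w0, w1}.
So ~p | <>p fails at the other 1 world.

1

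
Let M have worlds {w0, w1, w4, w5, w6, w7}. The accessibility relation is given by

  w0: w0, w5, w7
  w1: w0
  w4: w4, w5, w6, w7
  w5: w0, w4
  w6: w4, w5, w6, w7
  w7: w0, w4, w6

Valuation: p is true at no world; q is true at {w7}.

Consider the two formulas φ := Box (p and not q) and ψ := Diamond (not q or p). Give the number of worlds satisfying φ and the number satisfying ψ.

0 and 6

For Box (p and not q):
w0: successors {w0, w5, w7}; p and not q there: w0:F, w5:F, w7:F. ✗
w1: successors {w0}; p and not q there: w0:F. ✗
w4: successors {w4, w5, w6, w7}; p and not q there: w4:F, w5:F, w6:F, w7:F. ✗
w5: successors {w0, w4}; p and not q there: w0:F, w4:F. ✗
w6: successors {w4, w5, w6, w7}; p and not q there: w4:F, w5:F, w6:F, w7:F. ✗
w7: successors {w0, w4, w6}; p and not q there: w0:F, w4:F, w6:F. ✗
— 0 worlds.
For Diamond (not q or p):
w0: successors {w0, w5, w7}; not q or p there: w0:T, w5:T, w7:F. ✓
w1: successors {w0}; not q or p there: w0:T. ✓
w4: successors {w4, w5, w6, w7}; not q or p there: w4:T, w5:T, w6:T, w7:F. ✓
w5: successors {w0, w4}; not q or p there: w0:T, w4:T. ✓
w6: successors {w4, w5, w6, w7}; not q or p there: w4:T, w5:T, w6:T, w7:F. ✓
w7: successors {w0, w4, w6}; not q or p there: w0:T, w4:T, w6:T. ✓
— 6 worlds.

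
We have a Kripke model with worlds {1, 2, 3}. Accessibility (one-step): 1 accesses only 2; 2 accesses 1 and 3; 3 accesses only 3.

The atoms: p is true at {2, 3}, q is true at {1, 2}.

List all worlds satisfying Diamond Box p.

1: successors {2}; Box p there: 2:F. ✗
2: successors {1, 3}; Box p there: 1:T, 3:T. ✓
3: successors {3}; Box p there: 3:T. ✓

{2, 3}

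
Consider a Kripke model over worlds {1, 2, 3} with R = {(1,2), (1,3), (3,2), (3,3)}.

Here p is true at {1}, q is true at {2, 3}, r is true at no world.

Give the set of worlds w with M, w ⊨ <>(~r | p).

1: successors {2, 3}; ~r | p there: 2:T, 3:T. ✓
2: no successors, so <>(~r | p) fails. ✗
3: successors {2, 3}; ~r | p there: 2:T, 3:T. ✓

{1, 3}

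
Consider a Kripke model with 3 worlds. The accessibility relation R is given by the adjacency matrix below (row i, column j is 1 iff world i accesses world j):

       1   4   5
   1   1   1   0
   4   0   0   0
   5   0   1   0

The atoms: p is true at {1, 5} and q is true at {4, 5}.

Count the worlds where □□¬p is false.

1

1: successors {1, 4}; □¬p there: 1:F, 4:T. ✗
4: no successors, so □□¬p holds vacuously. ✓
5: successors {4}; □¬p there: 4:T. ✓
Satisfying worlds: {4, 5}.
So □□¬p fails at the other 1 world.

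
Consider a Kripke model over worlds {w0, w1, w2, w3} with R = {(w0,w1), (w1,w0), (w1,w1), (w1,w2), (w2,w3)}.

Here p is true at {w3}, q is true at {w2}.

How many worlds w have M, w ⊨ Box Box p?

2

w0: successors {w1}; Box p there: w1:F. ✗
w1: successors {w0, w1, w2}; Box p there: w0:F, w1:F, w2:T. ✗
w2: successors {w3}; Box p there: w3:T. ✓
w3: no successors, so Box Box p holds vacuously. ✓
Satisfying worlds: {w2, w3}.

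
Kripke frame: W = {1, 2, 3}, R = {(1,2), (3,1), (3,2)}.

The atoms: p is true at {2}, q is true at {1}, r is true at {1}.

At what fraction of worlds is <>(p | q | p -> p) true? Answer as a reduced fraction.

1: successors {2}; p | q | p -> p there: 2:T. ✓
2: no successors, so <>(p | q | p -> p) fails. ✗
3: successors {1, 2}; p | q | p -> p there: 1:F, 2:T. ✓
That's 2 of 3 worlds, so 2/3.

2/3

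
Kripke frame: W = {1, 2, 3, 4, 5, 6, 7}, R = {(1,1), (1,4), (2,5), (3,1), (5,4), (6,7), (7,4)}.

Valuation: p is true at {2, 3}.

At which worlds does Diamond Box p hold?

{1, 5, 7}

1: successors {1, 4}; Box p there: 1:F, 4:T. ✓
2: successors {5}; Box p there: 5:F. ✗
3: successors {1}; Box p there: 1:F. ✗
4: no successors, so Diamond Box p fails. ✗
5: successors {4}; Box p there: 4:T. ✓
6: successors {7}; Box p there: 7:F. ✗
7: successors {4}; Box p there: 4:T. ✓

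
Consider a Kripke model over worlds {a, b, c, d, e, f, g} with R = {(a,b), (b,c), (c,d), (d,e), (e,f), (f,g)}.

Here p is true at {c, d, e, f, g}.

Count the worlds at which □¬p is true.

a: successors {b}; ¬p there: b:T. ✓
b: successors {c}; ¬p there: c:F. ✗
c: successors {d}; ¬p there: d:F. ✗
d: successors {e}; ¬p there: e:F. ✗
e: successors {f}; ¬p there: f:F. ✗
f: successors {g}; ¬p there: g:F. ✗
g: no successors, so □¬p holds vacuously. ✓
Satisfying worlds: {a, g}.

2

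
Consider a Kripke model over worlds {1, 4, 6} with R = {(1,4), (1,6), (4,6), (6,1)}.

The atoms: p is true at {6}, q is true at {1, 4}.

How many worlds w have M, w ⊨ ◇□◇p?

2

1: successors {4, 6}; □◇p there: 4:F, 6:T. ✓
4: successors {6}; □◇p there: 6:T. ✓
6: successors {1}; □◇p there: 1:F. ✗
Satisfying worlds: {1, 4}.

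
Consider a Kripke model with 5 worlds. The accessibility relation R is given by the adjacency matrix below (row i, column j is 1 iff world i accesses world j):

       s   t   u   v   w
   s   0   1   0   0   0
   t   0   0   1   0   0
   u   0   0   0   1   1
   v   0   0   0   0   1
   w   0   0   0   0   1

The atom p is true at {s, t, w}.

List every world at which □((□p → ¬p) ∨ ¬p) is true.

{s, t}

s: successors {t}; (□p → ¬p) ∨ ¬p there: t:T. ✓
t: successors {u}; (□p → ¬p) ∨ ¬p there: u:T. ✓
u: successors {v, w}; (□p → ¬p) ∨ ¬p there: v:T, w:F. ✗
v: successors {w}; (□p → ¬p) ∨ ¬p there: w:F. ✗
w: successors {w}; (□p → ¬p) ∨ ¬p there: w:F. ✗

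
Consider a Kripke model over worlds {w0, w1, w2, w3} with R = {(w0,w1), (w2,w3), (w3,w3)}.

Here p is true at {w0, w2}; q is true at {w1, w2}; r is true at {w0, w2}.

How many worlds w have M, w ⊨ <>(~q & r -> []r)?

3

w0: successors {w1}; ~q & r -> []r there: w1:T. ✓
w1: no successors, so <>(~q & r -> []r) fails. ✗
w2: successors {w3}; ~q & r -> []r there: w3:T. ✓
w3: successors {w3}; ~q & r -> []r there: w3:T. ✓
Satisfying worlds: {w0, w2, w3}.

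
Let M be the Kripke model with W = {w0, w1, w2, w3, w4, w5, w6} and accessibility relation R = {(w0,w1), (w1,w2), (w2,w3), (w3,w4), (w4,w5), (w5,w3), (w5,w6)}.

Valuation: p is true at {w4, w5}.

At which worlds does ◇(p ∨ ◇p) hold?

{w2, w3, w4, w5}

w0: successors {w1}; p ∨ ◇p there: w1:F. ✗
w1: successors {w2}; p ∨ ◇p there: w2:F. ✗
w2: successors {w3}; p ∨ ◇p there: w3:T. ✓
w3: successors {w4}; p ∨ ◇p there: w4:T. ✓
w4: successors {w5}; p ∨ ◇p there: w5:T. ✓
w5: successors {w3, w6}; p ∨ ◇p there: w3:T, w6:F. ✓
w6: no successors, so ◇(p ∨ ◇p) fails. ✗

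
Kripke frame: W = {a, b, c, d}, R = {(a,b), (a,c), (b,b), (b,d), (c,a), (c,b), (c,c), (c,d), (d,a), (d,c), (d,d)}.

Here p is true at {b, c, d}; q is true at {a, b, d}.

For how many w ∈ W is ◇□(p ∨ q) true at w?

a: successors {b, c}; □(p ∨ q) there: b:T, c:T. ✓
b: successors {b, d}; □(p ∨ q) there: b:T, d:T. ✓
c: successors {a, b, c, d}; □(p ∨ q) there: a:T, b:T, c:T, d:T. ✓
d: successors {a, c, d}; □(p ∨ q) there: a:T, c:T, d:T. ✓
Satisfying worlds: {a, b, c, d}.

4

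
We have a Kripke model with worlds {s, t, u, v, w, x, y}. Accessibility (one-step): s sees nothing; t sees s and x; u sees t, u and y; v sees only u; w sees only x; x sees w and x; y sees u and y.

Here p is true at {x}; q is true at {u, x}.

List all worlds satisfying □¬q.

{s}

s: no successors, so □¬q holds vacuously. ✓
t: successors {s, x}; ¬q there: s:T, x:F. ✗
u: successors {t, u, y}; ¬q there: t:T, u:F, y:T. ✗
v: successors {u}; ¬q there: u:F. ✗
w: successors {x}; ¬q there: x:F. ✗
x: successors {w, x}; ¬q there: w:T, x:F. ✗
y: successors {u, y}; ¬q there: u:F, y:T. ✗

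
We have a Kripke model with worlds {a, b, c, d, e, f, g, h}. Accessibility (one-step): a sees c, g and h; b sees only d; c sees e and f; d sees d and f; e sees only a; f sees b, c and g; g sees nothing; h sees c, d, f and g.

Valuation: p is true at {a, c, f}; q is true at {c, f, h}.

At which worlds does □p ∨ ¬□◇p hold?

a: □p is F, ¬□◇p is T. ✓
b: □p is F, ¬□◇p is F. ✗
c: □p is F, ¬□◇p is F. ✗
d: □p is F, ¬□◇p is F. ✗
e: □p is T, ¬□◇p is F. ✓
f: □p is F, ¬□◇p is T. ✓
g: □p is T, ¬□◇p is F. ✓
h: □p is F, ¬□◇p is T. ✓

{a, e, f, g, h}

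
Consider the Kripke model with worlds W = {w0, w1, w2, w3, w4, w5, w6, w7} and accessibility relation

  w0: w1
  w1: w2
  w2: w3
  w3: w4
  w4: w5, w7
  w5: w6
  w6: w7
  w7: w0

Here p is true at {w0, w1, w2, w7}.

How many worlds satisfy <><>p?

6

w0: successors {w1}; <>p there: w1:T. ✓
w1: successors {w2}; <>p there: w2:F. ✗
w2: successors {w3}; <>p there: w3:F. ✗
w3: successors {w4}; <>p there: w4:T. ✓
w4: successors {w5, w7}; <>p there: w5:F, w7:T. ✓
w5: successors {w6}; <>p there: w6:T. ✓
w6: successors {w7}; <>p there: w7:T. ✓
w7: successors {w0}; <>p there: w0:T. ✓
Satisfying worlds: {w0, w3, w4, w5, w6, w7}.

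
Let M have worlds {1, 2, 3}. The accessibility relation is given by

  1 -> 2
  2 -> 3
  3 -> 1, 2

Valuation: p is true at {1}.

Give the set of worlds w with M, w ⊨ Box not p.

1: successors {2}; not p there: 2:T. ✓
2: successors {3}; not p there: 3:T. ✓
3: successors {1, 2}; not p there: 1:F, 2:T. ✗

{1, 2}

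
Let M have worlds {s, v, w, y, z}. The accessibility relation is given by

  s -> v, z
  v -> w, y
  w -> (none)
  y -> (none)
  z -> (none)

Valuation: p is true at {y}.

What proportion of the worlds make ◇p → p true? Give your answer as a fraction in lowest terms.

4/5

s: ◇p is F, p is F. ✓
v: ◇p is T, p is F. ✗
w: ◇p is F, p is F. ✓
y: ◇p is F, p is T. ✓
z: ◇p is F, p is F. ✓
That's 4 of 5 worlds, so 4/5.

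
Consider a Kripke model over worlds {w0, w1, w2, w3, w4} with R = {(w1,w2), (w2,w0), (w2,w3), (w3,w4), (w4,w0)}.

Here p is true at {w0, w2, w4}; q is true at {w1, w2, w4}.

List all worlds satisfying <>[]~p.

{w2, w4}

w0: no successors, so <>[]~p fails. ✗
w1: successors {w2}; []~p there: w2:F. ✗
w2: successors {w0, w3}; []~p there: w0:T, w3:F. ✓
w3: successors {w4}; []~p there: w4:F. ✗
w4: successors {w0}; []~p there: w0:T. ✓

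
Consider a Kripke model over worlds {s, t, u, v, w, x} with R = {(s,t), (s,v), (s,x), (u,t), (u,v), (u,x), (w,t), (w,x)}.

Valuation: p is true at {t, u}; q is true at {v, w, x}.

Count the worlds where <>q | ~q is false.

2

s: <>q is T, ~q is T. ✓
t: <>q is F, ~q is T. ✓
u: <>q is T, ~q is T. ✓
v: <>q is F, ~q is F. ✗
w: <>q is T, ~q is F. ✓
x: <>q is F, ~q is F. ✗
Satisfying worlds: {s, t, u, w}.
So <>q | ~q fails at the other 2 worlds.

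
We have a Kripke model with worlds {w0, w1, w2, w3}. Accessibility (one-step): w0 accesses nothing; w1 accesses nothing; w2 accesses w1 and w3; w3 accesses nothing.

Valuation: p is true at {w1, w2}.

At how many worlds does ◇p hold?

w0: no successors, so ◇p fails. ✗
w1: no successors, so ◇p fails. ✗
w2: successors {w1, w3}; p there: w1:T, w3:F. ✓
w3: no successors, so ◇p fails. ✗
Satisfying worlds: {w2}.

1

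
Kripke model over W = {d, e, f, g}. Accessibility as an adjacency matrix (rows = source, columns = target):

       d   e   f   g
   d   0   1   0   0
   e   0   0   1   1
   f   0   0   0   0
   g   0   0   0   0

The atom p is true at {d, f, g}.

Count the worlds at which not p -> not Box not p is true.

4

d: not p is F, not Box not p is F. ✓
e: not p is T, not Box not p is T. ✓
f: not p is F, not Box not p is F. ✓
g: not p is F, not Box not p is F. ✓
Satisfying worlds: {d, e, f, g}.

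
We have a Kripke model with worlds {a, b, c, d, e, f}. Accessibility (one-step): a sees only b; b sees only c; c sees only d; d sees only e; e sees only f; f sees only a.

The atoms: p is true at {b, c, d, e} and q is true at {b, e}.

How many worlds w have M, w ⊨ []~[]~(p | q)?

a: successors {b}; ~[]~(p | q) there: b:T. ✓
b: successors {c}; ~[]~(p | q) there: c:T. ✓
c: successors {d}; ~[]~(p | q) there: d:T. ✓
d: successors {e}; ~[]~(p | q) there: e:F. ✗
e: successors {f}; ~[]~(p | q) there: f:F. ✗
f: successors {a}; ~[]~(p | q) there: a:T. ✓
Satisfying worlds: {a, b, c, f}.

4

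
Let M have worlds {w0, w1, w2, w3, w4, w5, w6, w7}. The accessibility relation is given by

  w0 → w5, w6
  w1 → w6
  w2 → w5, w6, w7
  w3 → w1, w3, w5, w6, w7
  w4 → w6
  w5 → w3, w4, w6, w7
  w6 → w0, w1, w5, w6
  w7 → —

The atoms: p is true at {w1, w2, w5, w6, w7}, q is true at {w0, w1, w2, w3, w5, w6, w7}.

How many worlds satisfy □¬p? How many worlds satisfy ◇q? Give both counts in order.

1 and 7

For □¬p:
w0: successors {w5, w6}; ¬p there: w5:F, w6:F. ✗
w1: successors {w6}; ¬p there: w6:F. ✗
w2: successors {w5, w6, w7}; ¬p there: w5:F, w6:F, w7:F. ✗
w3: successors {w1, w3, w5, w6, w7}; ¬p there: w1:F, w3:T, w5:F, w6:F, w7:F. ✗
w4: successors {w6}; ¬p there: w6:F. ✗
w5: successors {w3, w4, w6, w7}; ¬p there: w3:T, w4:T, w6:F, w7:F. ✗
w6: successors {w0, w1, w5, w6}; ¬p there: w0:T, w1:F, w5:F, w6:F. ✗
w7: no successors, so □¬p holds vacuously. ✓
— 1 world.
For ◇q:
w0: successors {w5, w6}; q there: w5:T, w6:T. ✓
w1: successors {w6}; q there: w6:T. ✓
w2: successors {w5, w6, w7}; q there: w5:T, w6:T, w7:T. ✓
w3: successors {w1, w3, w5, w6, w7}; q there: w1:T, w3:T, w5:T, w6:T, w7:T. ✓
w4: successors {w6}; q there: w6:T. ✓
w5: successors {w3, w4, w6, w7}; q there: w3:T, w4:F, w6:T, w7:T. ✓
w6: successors {w0, w1, w5, w6}; q there: w0:T, w1:T, w5:T, w6:T. ✓
w7: no successors, so ◇q fails. ✗
— 7 worlds.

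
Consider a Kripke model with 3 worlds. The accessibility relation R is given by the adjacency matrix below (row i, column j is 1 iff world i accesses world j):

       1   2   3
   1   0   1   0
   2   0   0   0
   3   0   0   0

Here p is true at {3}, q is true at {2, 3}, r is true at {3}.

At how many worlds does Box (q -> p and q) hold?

2

1: successors {2}; q -> p and q there: 2:F. ✗
2: no successors, so Box (q -> p and q) holds vacuously. ✓
3: no successors, so Box (q -> p and q) holds vacuously. ✓
Satisfying worlds: {2, 3}.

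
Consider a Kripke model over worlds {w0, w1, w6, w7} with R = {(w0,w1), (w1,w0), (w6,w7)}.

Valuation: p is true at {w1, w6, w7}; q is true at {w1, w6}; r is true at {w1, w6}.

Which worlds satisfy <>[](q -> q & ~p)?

{w0, w6}

w0: successors {w1}; [](q -> q & ~p) there: w1:T. ✓
w1: successors {w0}; [](q -> q & ~p) there: w0:F. ✗
w6: successors {w7}; [](q -> q & ~p) there: w7:T. ✓
w7: no successors, so <>[](q -> q & ~p) fails. ✗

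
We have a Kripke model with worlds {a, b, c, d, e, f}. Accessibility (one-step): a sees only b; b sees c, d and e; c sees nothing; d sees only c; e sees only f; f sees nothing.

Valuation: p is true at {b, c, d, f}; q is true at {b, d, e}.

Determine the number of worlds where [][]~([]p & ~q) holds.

4

a: successors {b}; []~([]p & ~q) there: b:F. ✗
b: successors {c, d, e}; []~([]p & ~q) there: c:T, d:F, e:F. ✗
c: no successors, so [][]~([]p & ~q) holds vacuously. ✓
d: successors {c}; []~([]p & ~q) there: c:T. ✓
e: successors {f}; []~([]p & ~q) there: f:T. ✓
f: no successors, so [][]~([]p & ~q) holds vacuously. ✓
Satisfying worlds: {c, d, e, f}.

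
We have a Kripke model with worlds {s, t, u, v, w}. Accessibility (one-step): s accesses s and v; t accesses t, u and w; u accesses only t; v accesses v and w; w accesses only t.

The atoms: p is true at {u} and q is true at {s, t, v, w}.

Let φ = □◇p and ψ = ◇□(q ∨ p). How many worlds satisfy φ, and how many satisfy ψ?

2 and 5

For □◇p:
s: successors {s, v}; ◇p there: s:F, v:F. ✗
t: successors {t, u, w}; ◇p there: t:T, u:F, w:F. ✗
u: successors {t}; ◇p there: t:T. ✓
v: successors {v, w}; ◇p there: v:F, w:F. ✗
w: successors {t}; ◇p there: t:T. ✓
— 2 worlds.
For ◇□(q ∨ p):
s: successors {s, v}; □(q ∨ p) there: s:T, v:T. ✓
t: successors {t, u, w}; □(q ∨ p) there: t:T, u:T, w:T. ✓
u: successors {t}; □(q ∨ p) there: t:T. ✓
v: successors {v, w}; □(q ∨ p) there: v:T, w:T. ✓
w: successors {t}; □(q ∨ p) there: t:T. ✓
— 5 worlds.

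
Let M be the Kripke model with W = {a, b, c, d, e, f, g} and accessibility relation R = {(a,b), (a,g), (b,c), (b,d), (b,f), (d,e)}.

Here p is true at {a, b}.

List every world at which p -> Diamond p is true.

{a, c, d, e, f, g}

a: p is T, Diamond p is T. ✓
b: p is T, Diamond p is F. ✗
c: p is F, Diamond p is F. ✓
d: p is F, Diamond p is F. ✓
e: p is F, Diamond p is F. ✓
f: p is F, Diamond p is F. ✓
g: p is F, Diamond p is F. ✓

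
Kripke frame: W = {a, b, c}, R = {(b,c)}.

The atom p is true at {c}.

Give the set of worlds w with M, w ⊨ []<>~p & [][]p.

{a, c}

a: []<>~p is T, [][]p is T. ✓
b: []<>~p is F, [][]p is T. ✗
c: []<>~p is T, [][]p is T. ✓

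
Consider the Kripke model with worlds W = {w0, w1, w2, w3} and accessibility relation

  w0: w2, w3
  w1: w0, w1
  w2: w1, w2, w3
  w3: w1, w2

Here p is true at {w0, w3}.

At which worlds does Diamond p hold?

w0: successors {w2, w3}; p there: w2:F, w3:T. ✓
w1: successors {w0, w1}; p there: w0:T, w1:F. ✓
w2: successors {w1, w2, w3}; p there: w1:F, w2:F, w3:T. ✓
w3: successors {w1, w2}; p there: w1:F, w2:F. ✗

{w0, w1, w2}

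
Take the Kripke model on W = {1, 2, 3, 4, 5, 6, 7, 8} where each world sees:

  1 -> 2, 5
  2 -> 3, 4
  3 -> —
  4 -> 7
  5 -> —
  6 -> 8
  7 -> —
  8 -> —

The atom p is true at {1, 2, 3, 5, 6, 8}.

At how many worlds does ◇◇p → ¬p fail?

1

1: ◇◇p is T, ¬p is F. ✗
2: ◇◇p is F, ¬p is F. ✓
3: ◇◇p is F, ¬p is F. ✓
4: ◇◇p is F, ¬p is T. ✓
5: ◇◇p is F, ¬p is F. ✓
6: ◇◇p is F, ¬p is F. ✓
7: ◇◇p is F, ¬p is T. ✓
8: ◇◇p is F, ¬p is F. ✓
Satisfying worlds: {2, 3, 4, 5, 6, 7, 8}.
So ◇◇p → ¬p fails at the other 1 world.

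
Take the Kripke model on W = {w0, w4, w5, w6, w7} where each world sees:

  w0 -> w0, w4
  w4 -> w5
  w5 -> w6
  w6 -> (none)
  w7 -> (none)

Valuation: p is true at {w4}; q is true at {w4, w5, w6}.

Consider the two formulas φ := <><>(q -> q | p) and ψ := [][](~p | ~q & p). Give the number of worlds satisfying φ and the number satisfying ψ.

For <><>(q -> q | p):
w0: successors {w0, w4}; <>(q -> q | p) there: w0:T, w4:T. ✓
w4: successors {w5}; <>(q -> q | p) there: w5:T. ✓
w5: successors {w6}; <>(q -> q | p) there: w6:F. ✗
w6: no successors, so <><>(q -> q | p) fails. ✗
w7: no successors, so <><>(q -> q | p) fails. ✗
— 2 worlds.
For [][](~p | ~q & p):
w0: successors {w0, w4}; [](~p | ~q & p) there: w0:F, w4:T. ✗
w4: successors {w5}; [](~p | ~q & p) there: w5:T. ✓
w5: successors {w6}; [](~p | ~q & p) there: w6:T. ✓
w6: no successors, so [][](~p | ~q & p) holds vacuously. ✓
w7: no successors, so [][](~p | ~q & p) holds vacuously. ✓
— 4 worlds.

2 and 4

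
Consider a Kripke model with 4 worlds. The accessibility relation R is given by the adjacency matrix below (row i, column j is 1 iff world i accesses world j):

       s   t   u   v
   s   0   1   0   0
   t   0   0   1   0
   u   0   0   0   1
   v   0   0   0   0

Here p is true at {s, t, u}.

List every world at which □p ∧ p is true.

{s, t}

s: □p is T, p is T. ✓
t: □p is T, p is T. ✓
u: □p is F, p is T. ✗
v: □p is T, p is F. ✗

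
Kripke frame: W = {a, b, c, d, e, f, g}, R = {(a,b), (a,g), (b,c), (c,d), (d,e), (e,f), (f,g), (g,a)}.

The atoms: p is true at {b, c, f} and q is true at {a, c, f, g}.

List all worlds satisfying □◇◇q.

{c, d, e, f, g}

a: successors {b, g}; ◇◇q there: b:F, g:T. ✗
b: successors {c}; ◇◇q there: c:F. ✗
c: successors {d}; ◇◇q there: d:T. ✓
d: successors {e}; ◇◇q there: e:T. ✓
e: successors {f}; ◇◇q there: f:T. ✓
f: successors {g}; ◇◇q there: g:T. ✓
g: successors {a}; ◇◇q there: a:T. ✓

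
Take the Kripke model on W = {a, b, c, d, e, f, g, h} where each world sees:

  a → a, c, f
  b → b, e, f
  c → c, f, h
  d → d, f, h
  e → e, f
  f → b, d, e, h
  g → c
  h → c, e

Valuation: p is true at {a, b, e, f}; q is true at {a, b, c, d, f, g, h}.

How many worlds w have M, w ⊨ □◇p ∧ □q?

a: □◇p is T, □q is T. ✓
b: □◇p is T, □q is F. ✗
c: □◇p is T, □q is T. ✓
d: □◇p is T, □q is T. ✓
e: □◇p is T, □q is F. ✗
f: □◇p is T, □q is F. ✗
g: □◇p is T, □q is T. ✓
h: □◇p is T, □q is F. ✗
Satisfying worlds: {a, c, d, g}.

4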